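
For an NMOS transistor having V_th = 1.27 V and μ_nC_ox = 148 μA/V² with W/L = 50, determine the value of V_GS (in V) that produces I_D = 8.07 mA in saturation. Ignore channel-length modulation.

k_n = μ_nC_ox · (W/L) = 7.4 mA/V².
In saturation I_D = ½ k_n (V_GS − V_th)², so V_GS − V_th = √(2 I_D / k_n) = √(2 × 8.07 / 7.4) = 1.48 V.
V_GS = 1.27 + 1.48 = 2.75 V.

V_GS = 2.75 V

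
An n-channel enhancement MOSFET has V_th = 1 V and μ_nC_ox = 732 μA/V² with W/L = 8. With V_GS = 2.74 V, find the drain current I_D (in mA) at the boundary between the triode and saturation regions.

I_D = 8.86 mA

At the boundary V_DS = V_ov = V_GS − V_th = 2.74 − 1 = 1.74 V.
k_n = μ_nC_ox · (W/L) = 5.856 mA/V².
I_D = ½ k_n V_ov² = 0.5 × 5.856 × 1.74² = 8.86 mA.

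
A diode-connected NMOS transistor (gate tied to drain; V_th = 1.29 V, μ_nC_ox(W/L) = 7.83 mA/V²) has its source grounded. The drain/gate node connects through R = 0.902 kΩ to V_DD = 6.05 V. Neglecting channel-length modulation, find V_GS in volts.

With gate tied to drain, V_GS = V_DS ≥ V_GS − V_th, so the device is in saturation.
KCL at the drain: ½ k_n (V_GS − V_th)² = (V_DD − V_GS)/R.
Let x = V_GS − 1.29. Then 3.53 x² + x − 4.76 = 0, giving x = 1.03 V (positive root), so V_GS = 2.32 V.
I_D = (V_DD − V_GS)/R = (6.05 − 2.32) / 0.902 = 4.14 mA.

V_GS = 2.32 V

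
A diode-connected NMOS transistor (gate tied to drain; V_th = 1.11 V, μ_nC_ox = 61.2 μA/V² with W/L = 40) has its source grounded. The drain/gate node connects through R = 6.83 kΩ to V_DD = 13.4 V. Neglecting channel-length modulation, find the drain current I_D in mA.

I_D = 1.63 mA

With gate tied to drain, V_GS = V_DS ≥ V_GS − V_th, so the device is in saturation.
k_n = μ_nC_ox · (W/L) = 2.448 mA/V².
KCL at the drain: ½ k_n (V_GS − V_th)² = (V_DD − V_GS)/R.
Let x = V_GS − 1.11. Then 8.36 x² + x − 12.29 = 0, giving x = 1.15 V (positive root), so V_GS = 2.26 V.
I_D = (V_DD − V_GS)/R = (13.4 − 2.26) / 6.83 = 1.63 mA.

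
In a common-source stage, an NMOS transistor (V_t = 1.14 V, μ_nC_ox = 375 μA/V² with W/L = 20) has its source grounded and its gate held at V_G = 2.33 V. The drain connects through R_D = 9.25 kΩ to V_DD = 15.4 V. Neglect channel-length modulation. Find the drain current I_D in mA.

V_GS = V_G = 2.33 V, so V_ov = 2.33 − 1.14 = 1.19 V.
k_n = μ_nC_ox · (W/L) = 7.5 mA/V².
Assume saturation: I_D = ½ k_n V_ov² = 0.5 × 7.5 × 1.19² = 5.31 mA, giving V_DS = V_DD − I_D R_D = 15.4 − 5.31 × 9.25 = -33.7 V.
But -33.7 V < V_ov = 1.19 V, so the device is actually in triode.
In triode I_D = k_n[V_ov V_DS − ½ V_DS²] and I_D = (V_DD − V_DS)/R_D. Equating: 34.7 V_DS² − 83.56 V_DS + 15.4 = 0, giving V_DS = 0.201 V (the root below V_ov).
I_D = (15.4 − 0.201) / 9.25 = 1.64 mA.

I_D = 1.64 mA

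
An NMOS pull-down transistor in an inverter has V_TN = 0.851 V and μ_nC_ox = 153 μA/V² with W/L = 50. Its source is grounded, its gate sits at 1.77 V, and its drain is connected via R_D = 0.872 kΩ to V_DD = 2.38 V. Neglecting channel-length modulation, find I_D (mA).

V_GS = V_G = 1.77 V, so V_ov = 1.77 − 0.851 = 0.919 V.
k_n = μ_nC_ox · (W/L) = 7.65 mA/V².
Assume saturation: I_D = ½ k_n V_ov² = 0.5 × 7.65 × 0.919² = 3.23 mA, giving V_DS = V_DD − I_D R_D = 2.38 − 3.23 × 0.872 = -0.437 V.
But -0.437 V < V_ov = 0.919 V, so the device is actually in triode.
In triode I_D = k_n[V_ov V_DS − ½ V_DS²] and I_D = (V_DD − V_DS)/R_D. Equating: 3.34 V_DS² − 7.13 V_DS + 2.38 = 0, giving V_DS = 0.414 V (the root below V_ov).
I_D = (2.38 − 0.414) / 0.872 = 2.25 mA.

I_D = 2.25 mA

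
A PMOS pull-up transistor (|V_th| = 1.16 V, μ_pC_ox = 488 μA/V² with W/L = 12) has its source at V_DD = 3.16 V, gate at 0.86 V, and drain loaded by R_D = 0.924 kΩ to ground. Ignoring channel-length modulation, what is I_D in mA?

I_D = 2.82 mA

V_SG = V_DD − V_G = 3.16 − 0.86 = 2.3 V, so V_ov = 2.3 − 1.16 = 1.14 V.
k_p = μ_pC_ox · (W/L) = 5.856 mA/V².
Assume saturation: I_D = ½ k_p V_ov² = 0.5 × 5.856 × 1.14² = 3.81 mA, giving V_SD = V_DD − I_D R_D = 3.16 − 3.81 × 0.924 = -0.356 V.
But -0.356 V < V_ov = 1.14 V, so the device is actually in triode.
In triode I_D = k_p[V_ov V_SD − ½ V_SD²] and I_D = (V_DD − V_SD)/R_D. Equating: 2.71 V_SD² − 7.168 V_SD + 3.16 = 0, giving V_SD = 0.559 V (the root below V_ov).
I_D = (3.16 − 0.559) / 0.924 = 2.82 mA.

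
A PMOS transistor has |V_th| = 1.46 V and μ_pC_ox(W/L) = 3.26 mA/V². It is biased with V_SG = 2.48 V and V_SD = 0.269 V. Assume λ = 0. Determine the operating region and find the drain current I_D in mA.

V_ov = V_SG − |V_th| = 2.48 − 1.46 = 1.02 V.
Since V_SD = 0.269 V < V_ov = 1.02 V, the device is in the triode region.
I_D = k_p [V_ov · V_SD − ½ V_SD²] = 3.26 × [1.02 × 0.269 − 0.5 × 0.269²] = 0.777 mA.

Triode; I_D = 0.777 mA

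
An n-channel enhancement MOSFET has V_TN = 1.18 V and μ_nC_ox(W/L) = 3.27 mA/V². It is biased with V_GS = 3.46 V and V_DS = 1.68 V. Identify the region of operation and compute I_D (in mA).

V_ov = V_GS − V_TN = 3.46 − 1.18 = 2.28 V.
Since V_DS = 1.68 V < V_ov = 2.28 V, the device is in the triode region.
I_D = k_n [V_ov · V_DS − ½ V_DS²] = 3.27 × [2.28 × 1.68 − 0.5 × 1.68²] = 7.91 mA.

Triode; I_D = 7.91 mA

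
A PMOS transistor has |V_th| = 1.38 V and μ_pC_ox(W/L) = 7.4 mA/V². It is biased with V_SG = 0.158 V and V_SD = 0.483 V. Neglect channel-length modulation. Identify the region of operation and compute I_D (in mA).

V_SG = 0.158 V < |V_th| = 1.38 V, so the transistor is in cutoff.

Cutoff; I_D = 0 mA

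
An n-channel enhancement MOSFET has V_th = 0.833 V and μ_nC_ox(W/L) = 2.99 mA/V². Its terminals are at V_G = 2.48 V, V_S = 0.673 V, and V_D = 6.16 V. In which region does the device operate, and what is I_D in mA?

Saturation; I_D = 1.42 mA

V_GS = V_G − V_S = 2.48 − 0.673 = 1.81 V; V_DS = V_D − V_S = 6.16 − 0.673 = 5.49 V.
V_ov = V_GS − V_th = 1.81 − 0.833 = 0.974 V.
Since V_DS = 5.49 V ≥ V_ov = 0.974 V, the device is in saturation.
I_D = ½ k_n V_ov² = 0.5 × 2.99 × 0.974² = 1.42 mA.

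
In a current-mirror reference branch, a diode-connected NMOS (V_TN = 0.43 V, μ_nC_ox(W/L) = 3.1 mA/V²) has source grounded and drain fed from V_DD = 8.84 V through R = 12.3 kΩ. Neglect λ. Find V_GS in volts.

V_GS = 1.07 V

With gate tied to drain, V_GS = V_DS ≥ V_GS − V_TN, so the device is in saturation.
KCL at the drain: ½ k_n (V_GS − V_TN)² = (V_DD − V_GS)/R.
Let x = V_GS − 0.43. Then 19.1 x² + x − 8.41 = 0, giving x = 0.638 V (positive root), so V_GS = 1.07 V.
I_D = (V_DD − V_GS)/R = (8.84 − 1.07) / 12.3 = 0.632 mA.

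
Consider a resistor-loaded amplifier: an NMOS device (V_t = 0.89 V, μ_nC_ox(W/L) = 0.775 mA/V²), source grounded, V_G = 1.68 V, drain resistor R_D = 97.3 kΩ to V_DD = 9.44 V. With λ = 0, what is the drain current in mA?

I_D = 0.0952 mA

V_GS = V_G = 1.68 V, so V_ov = 1.68 − 0.89 = 0.79 V.
Assume saturation: I_D = ½ k_n V_ov² = 0.5 × 0.775 × 0.79² = 0.242 mA, giving V_DS = V_DD − I_D R_D = 9.44 − 0.242 × 97.3 = -14.1 V.
But -14.1 V < V_ov = 0.79 V, so the device is actually in triode.
In triode I_D = k_n[V_ov V_DS − ½ V_DS²] and I_D = (V_DD − V_DS)/R_D. Equating: 37.7 V_DS² − 60.57 V_DS + 9.44 = 0, giving V_DS = 0.175 V (the root below V_ov).
I_D = (9.44 − 0.175) / 97.3 = 0.0952 mA.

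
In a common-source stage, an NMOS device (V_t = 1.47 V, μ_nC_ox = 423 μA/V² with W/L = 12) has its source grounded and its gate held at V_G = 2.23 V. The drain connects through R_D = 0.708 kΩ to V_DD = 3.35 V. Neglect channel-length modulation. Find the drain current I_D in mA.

I_D = 1.47 mA

V_GS = V_G = 2.23 V, so V_ov = 2.23 − 1.47 = 0.76 V.
k_n = μ_nC_ox · (W/L) = 5.076 mA/V².
Assume saturation: I_D = ½ k_n V_ov² = 0.5 × 5.076 × 0.76² = 1.47 mA, giving V_DS = V_DD − I_D R_D = 3.35 − 1.47 × 0.708 = 2.31 V.
V_DS = 2.31 V ≥ V_ov = 0.76 V, confirming saturation.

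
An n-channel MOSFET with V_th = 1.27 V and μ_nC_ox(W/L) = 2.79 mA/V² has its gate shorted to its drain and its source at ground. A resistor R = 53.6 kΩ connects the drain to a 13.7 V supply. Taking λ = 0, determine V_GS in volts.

With gate tied to drain, V_GS = V_DS ≥ V_GS − V_th, so the device is in saturation.
KCL at the drain: ½ k_n (V_GS − V_th)² = (V_DD − V_GS)/R.
Let x = V_GS − 1.27. Then 74.8 x² + x − 12.43 = 0, giving x = 0.401 V (positive root), so V_GS = 1.67 V.
I_D = (V_DD − V_GS)/R = (13.7 − 1.67) / 53.6 = 0.224 mA.

V_GS = 1.67 V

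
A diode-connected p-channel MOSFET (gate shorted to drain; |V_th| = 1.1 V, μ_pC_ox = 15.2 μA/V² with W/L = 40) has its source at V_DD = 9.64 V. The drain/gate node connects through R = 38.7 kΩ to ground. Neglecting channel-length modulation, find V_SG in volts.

With gate tied to drain, V_SG = V_SD ≥ V_SG − |V_th|, so the device is in saturation.
k_p = μ_pC_ox · (W/L) = 0.608 mA/V².
KCL at the drain: ½ k_p (V_SG − |V_th|)² = (V_DD − V_SG)/R.
Let x = V_SG − 1.1. Then 11.8 x² + x − 8.54 = 0, giving x = 0.811 V (positive root), so V_SG = 1.91 V.
I_D = (V_DD − V_SG)/R = (9.64 − 1.91) / 38.7 = 0.2 mA.

V_SG = 1.91 V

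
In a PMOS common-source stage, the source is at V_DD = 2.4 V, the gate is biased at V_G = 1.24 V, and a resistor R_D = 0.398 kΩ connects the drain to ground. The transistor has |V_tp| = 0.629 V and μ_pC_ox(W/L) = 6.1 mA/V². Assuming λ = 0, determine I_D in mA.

I_D = 0.860 mA

V_SG = V_DD − V_G = 2.4 − 1.24 = 1.16 V, so V_ov = 1.16 − 0.629 = 0.531 V.
Assume saturation: I_D = ½ k_p V_ov² = 0.5 × 6.1 × 0.531² = 0.86 mA, giving V_SD = V_DD − I_D R_D = 2.4 − 0.86 × 0.398 = 2.06 V.
V_SD = 2.06 V ≥ V_ov = 0.531 V, confirming saturation.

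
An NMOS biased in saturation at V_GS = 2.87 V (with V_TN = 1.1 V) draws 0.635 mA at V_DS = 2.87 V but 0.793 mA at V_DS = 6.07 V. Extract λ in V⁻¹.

With V_GS fixed, I_D ∝ (1 + λ V_DS) in saturation, so I_D2/I_D1 = (1 + λ V_DS2)/(1 + λ V_DS1).
0.793/0.635 = 1.249 = (1 + 6.07 λ)/(1 + 2.87 λ).
Solving: λ (I_D1 V_DS2 − I_D2 V_DS1) = I_D2 − I_D1, so λ = (0.793 − 0.635) / (0.635 × 6.07 − 0.793 × 2.87) = 0.158 / 1.58 = 0.1 V⁻¹.

λ = 0.100 V⁻¹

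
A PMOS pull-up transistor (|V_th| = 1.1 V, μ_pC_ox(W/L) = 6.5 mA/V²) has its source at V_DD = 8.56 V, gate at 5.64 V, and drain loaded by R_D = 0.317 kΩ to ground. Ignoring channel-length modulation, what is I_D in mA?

I_D = 10.8 mA

V_SG = V_DD − V_G = 8.56 − 5.64 = 2.92 V, so V_ov = 2.92 − 1.1 = 1.82 V.
Assume saturation: I_D = ½ k_p V_ov² = 0.5 × 6.5 × 1.82² = 10.8 mA, giving V_SD = V_DD − I_D R_D = 8.56 − 10.8 × 0.317 = 5.15 V.
V_SD = 5.15 V ≥ V_ov = 1.82 V, confirming saturation.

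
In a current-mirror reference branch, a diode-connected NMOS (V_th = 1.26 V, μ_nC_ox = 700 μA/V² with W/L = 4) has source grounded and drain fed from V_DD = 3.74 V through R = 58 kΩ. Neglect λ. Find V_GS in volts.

V_GS = 1.43 V

With gate tied to drain, V_GS = V_DS ≥ V_GS − V_th, so the device is in saturation.
k_n = μ_nC_ox · (W/L) = 2.8 mA/V².
KCL at the drain: ½ k_n (V_GS − V_th)² = (V_DD − V_GS)/R.
Let x = V_GS − 1.26. Then 81.2 x² + x − 2.48 = 0, giving x = 0.169 V (positive root), so V_GS = 1.43 V.
I_D = (V_DD − V_GS)/R = (3.74 − 1.43) / 58 = 0.0398 mA.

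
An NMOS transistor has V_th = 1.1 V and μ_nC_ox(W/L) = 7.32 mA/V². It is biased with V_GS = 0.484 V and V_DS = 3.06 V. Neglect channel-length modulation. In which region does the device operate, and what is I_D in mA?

V_GS = 0.484 V < V_th = 1.1 V, so the transistor is in cutoff.

Cutoff; I_D = 0 mA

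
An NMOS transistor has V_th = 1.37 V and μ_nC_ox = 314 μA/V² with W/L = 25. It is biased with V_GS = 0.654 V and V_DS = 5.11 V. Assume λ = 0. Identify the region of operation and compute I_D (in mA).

V_GS = 0.654 V < V_th = 1.37 V, so the transistor is in cutoff.

Cutoff; I_D = 0 mA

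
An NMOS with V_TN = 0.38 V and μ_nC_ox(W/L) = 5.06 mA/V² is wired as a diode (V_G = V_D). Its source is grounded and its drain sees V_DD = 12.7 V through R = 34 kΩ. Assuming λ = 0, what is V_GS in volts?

V_GS = 0.753 V

With gate tied to drain, V_GS = V_DS ≥ V_GS − V_TN, so the device is in saturation.
KCL at the drain: ½ k_n (V_GS − V_TN)² = (V_DD − V_GS)/R.
Let x = V_GS − 0.38. Then 86 x² + x − 12.32 = 0, giving x = 0.373 V (positive root), so V_GS = 0.753 V.
I_D = (V_DD − V_GS)/R = (12.7 − 0.753) / 34 = 0.351 mA.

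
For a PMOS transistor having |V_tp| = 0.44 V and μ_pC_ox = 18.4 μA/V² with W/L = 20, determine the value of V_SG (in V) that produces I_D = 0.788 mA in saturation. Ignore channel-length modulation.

V_SG = 2.51 V

k_p = μ_pC_ox · (W/L) = 0.368 mA/V².
In saturation I_D = ½ k_p (V_SG − |V_tp|)², so V_SG − |V_tp| = √(2 I_D / k_p) = √(2 × 0.788 / 0.368) = 2.07 V.
V_SG = 0.44 + 2.07 = 2.51 V.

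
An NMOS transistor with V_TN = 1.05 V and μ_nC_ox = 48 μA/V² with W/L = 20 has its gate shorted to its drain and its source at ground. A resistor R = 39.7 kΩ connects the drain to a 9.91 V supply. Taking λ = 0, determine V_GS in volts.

V_GS = 1.71 V

With gate tied to drain, V_GS = V_DS ≥ V_GS − V_TN, so the device is in saturation.
k_n = μ_nC_ox · (W/L) = 0.96 mA/V².
KCL at the drain: ½ k_n (V_GS − V_TN)² = (V_DD − V_GS)/R.
Let x = V_GS − 1.05. Then 19.1 x² + x − 8.86 = 0, giving x = 0.656 V (positive root), so V_GS = 1.71 V.
I_D = (V_DD − V_GS)/R = (9.91 − 1.71) / 39.7 = 0.207 mA.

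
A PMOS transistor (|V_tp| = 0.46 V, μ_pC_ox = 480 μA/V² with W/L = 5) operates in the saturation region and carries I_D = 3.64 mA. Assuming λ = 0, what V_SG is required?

V_SG = 2.20 V

k_p = μ_pC_ox · (W/L) = 2.4 mA/V².
In saturation I_D = ½ k_p (V_SG − |V_tp|)², so V_SG − |V_tp| = √(2 I_D / k_p) = √(2 × 3.64 / 2.4) = 1.74 V.
V_SG = 0.46 + 1.74 = 2.2 V.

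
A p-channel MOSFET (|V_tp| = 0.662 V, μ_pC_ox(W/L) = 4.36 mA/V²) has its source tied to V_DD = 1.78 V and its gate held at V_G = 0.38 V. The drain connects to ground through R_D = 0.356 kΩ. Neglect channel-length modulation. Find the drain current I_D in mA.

V_SG = V_DD − V_G = 1.78 − 0.38 = 1.4 V, so V_ov = 1.4 − 0.662 = 0.738 V.
Assume saturation: I_D = ½ k_p V_ov² = 0.5 × 4.36 × 0.738² = 1.19 mA, giving V_SD = V_DD − I_D R_D = 1.78 − 1.19 × 0.356 = 1.36 V.
V_SD = 1.36 V ≥ V_ov = 0.738 V, confirming saturation.

I_D = 1.19 mA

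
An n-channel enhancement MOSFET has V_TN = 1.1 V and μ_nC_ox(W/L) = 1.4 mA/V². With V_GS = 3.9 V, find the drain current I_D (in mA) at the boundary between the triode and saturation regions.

I_D = 5.49 mA

At the boundary V_DS = V_ov = V_GS − V_TN = 3.9 − 1.1 = 2.8 V.
I_D = ½ k_n V_ov² = 0.5 × 1.4 × 2.8² = 5.49 mA.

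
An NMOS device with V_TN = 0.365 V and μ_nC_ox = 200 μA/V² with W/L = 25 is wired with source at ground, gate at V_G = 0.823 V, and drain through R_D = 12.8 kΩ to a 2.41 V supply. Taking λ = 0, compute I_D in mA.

I_D = 0.181 mA

V_GS = V_G = 0.823 V, so V_ov = 0.823 − 0.365 = 0.458 V.
k_n = μ_nC_ox · (W/L) = 5 mA/V².
Assume saturation: I_D = ½ k_n V_ov² = 0.5 × 5 × 0.458² = 0.524 mA, giving V_DS = V_DD − I_D R_D = 2.41 − 0.524 × 12.8 = -4.3 V.
But -4.3 V < V_ov = 0.458 V, so the device is actually in triode.
In triode I_D = k_n[V_ov V_DS − ½ V_DS²] and I_D = (V_DD − V_DS)/R_D. Equating: 32 V_DS² − 30.31 V_DS + 2.41 = 0, giving V_DS = 0.0876 V (the root below V_ov).
I_D = (2.41 − 0.0876) / 12.8 = 0.181 mA.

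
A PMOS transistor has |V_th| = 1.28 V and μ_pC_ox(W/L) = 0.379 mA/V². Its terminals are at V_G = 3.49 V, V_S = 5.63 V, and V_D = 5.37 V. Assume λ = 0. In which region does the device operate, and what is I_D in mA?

V_SG = V_S − V_G = 5.63 − 3.49 = 2.14 V; V_SD = V_S − V_D = 5.63 − 5.37 = 0.26 V.
V_ov = V_SG − |V_th| = 2.14 − 1.28 = 0.86 V.
Since V_SD = 0.26 V < V_ov = 0.86 V, the device is in the triode region.
I_D = k_p [V_ov · V_SD − ½ V_SD²] = 0.379 × [0.86 × 0.26 − 0.5 × 0.26²] = 0.0719 mA.

Triode; I_D = 0.0719 mA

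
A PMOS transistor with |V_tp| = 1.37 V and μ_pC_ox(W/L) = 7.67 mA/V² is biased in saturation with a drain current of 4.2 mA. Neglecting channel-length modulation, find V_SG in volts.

V_SG = 2.42 V

In saturation I_D = ½ k_p (V_SG − |V_tp|)², so V_SG − |V_tp| = √(2 I_D / k_p) = √(2 × 4.2 / 7.67) = 1.05 V.
V_SG = 1.37 + 1.05 = 2.42 V.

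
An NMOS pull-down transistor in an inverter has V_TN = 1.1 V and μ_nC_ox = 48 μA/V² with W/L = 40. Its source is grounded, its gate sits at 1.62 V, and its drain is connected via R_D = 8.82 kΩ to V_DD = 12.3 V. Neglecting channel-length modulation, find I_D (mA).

I_D = 0.260 mA

V_GS = V_G = 1.62 V, so V_ov = 1.62 − 1.1 = 0.52 V.
k_n = μ_nC_ox · (W/L) = 1.92 mA/V².
Assume saturation: I_D = ½ k_n V_ov² = 0.5 × 1.92 × 0.52² = 0.26 mA, giving V_DS = V_DD − I_D R_D = 12.3 − 0.26 × 8.82 = 10 V.
V_DS = 10 V ≥ V_ov = 0.52 V, confirming saturation.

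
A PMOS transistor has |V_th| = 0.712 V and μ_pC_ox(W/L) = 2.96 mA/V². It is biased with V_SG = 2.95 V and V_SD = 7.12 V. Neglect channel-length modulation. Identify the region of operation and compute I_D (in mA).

V_ov = V_SG − |V_th| = 2.95 − 0.712 = 2.24 V.
Since V_SD = 7.12 V ≥ V_ov = 2.24 V, the device is in saturation.
I_D = ½ k_p V_ov² = 0.5 × 2.96 × 2.24² = 7.41 mA.

Saturation; I_D = 7.41 mA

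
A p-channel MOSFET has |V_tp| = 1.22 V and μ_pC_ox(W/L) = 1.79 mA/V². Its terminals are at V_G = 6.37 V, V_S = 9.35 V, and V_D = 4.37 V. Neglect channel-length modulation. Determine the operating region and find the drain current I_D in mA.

V_SG = V_S − V_G = 9.35 − 6.37 = 2.98 V; V_SD = V_S − V_D = 9.35 − 4.37 = 4.98 V.
V_ov = V_SG − |V_tp| = 2.98 − 1.22 = 1.76 V.
Since V_SD = 4.98 V ≥ V_ov = 1.76 V, the device is in saturation.
I_D = ½ k_p V_ov² = 0.5 × 1.79 × 1.76² = 2.77 mA.

Saturation; I_D = 2.77 mA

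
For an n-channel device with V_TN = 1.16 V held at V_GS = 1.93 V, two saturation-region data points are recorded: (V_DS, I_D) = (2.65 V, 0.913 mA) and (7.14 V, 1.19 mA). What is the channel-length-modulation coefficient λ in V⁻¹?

With V_GS fixed, I_D ∝ (1 + λ V_DS) in saturation, so I_D2/I_D1 = (1 + λ V_DS2)/(1 + λ V_DS1).
1.19/0.913 = 1.303 = (1 + 7.14 λ)/(1 + 2.65 λ).
Solving: λ (I_D1 V_DS2 − I_D2 V_DS1) = I_D2 − I_D1, so λ = (1.19 − 0.913) / (0.913 × 7.14 − 1.19 × 2.65) = 0.277 / 3.37 = 0.0823 V⁻¹.

λ = 0.0823 V⁻¹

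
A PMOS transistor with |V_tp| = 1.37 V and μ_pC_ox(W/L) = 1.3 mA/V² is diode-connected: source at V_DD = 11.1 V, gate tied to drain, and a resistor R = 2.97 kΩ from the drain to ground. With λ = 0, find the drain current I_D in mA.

With gate tied to drain, V_SG = V_SD ≥ V_SG − |V_tp|, so the device is in saturation.
KCL at the drain: ½ k_p (V_SG − |V_tp|)² = (V_DD − V_SG)/R.
Let x = V_SG − 1.37. Then 1.93 x² + x − 9.73 = 0, giving x = 2 V (positive root), so V_SG = 3.37 V.
I_D = (V_DD − V_SG)/R = (11.1 − 3.37) / 2.97 = 2.6 mA.

I_D = 2.60 mA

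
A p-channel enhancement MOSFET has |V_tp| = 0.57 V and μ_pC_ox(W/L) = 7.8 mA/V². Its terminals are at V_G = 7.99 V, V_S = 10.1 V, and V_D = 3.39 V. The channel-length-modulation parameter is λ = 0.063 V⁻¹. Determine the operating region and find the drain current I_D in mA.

V_SG = V_S − V_G = 10.1 − 7.99 = 2.11 V; V_SD = V_S − V_D = 10.1 − 3.39 = 6.71 V.
V_ov = V_SG − |V_tp| = 2.11 − 0.57 = 1.54 V.
Since V_SD = 6.71 V ≥ V_ov = 1.54 V, the device is in saturation.
I_D = ½ k_p V_ov² (1 + λ V_SD) = 0.5 × 7.8 × 1.54² × (1 + 0.063 × 6.71) = 13.2 mA.

Saturation; I_D = 13.2 mA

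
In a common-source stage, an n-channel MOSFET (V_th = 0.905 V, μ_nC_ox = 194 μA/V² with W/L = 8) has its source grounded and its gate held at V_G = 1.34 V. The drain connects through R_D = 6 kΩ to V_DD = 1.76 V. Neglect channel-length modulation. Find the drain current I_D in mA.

I_D = 0.147 mA

V_GS = V_G = 1.34 V, so V_ov = 1.34 − 0.905 = 0.435 V.
k_n = μ_nC_ox · (W/L) = 1.552 mA/V².
Assume saturation: I_D = ½ k_n V_ov² = 0.5 × 1.552 × 0.435² = 0.147 mA, giving V_DS = V_DD − I_D R_D = 1.76 − 0.147 × 6 = 0.879 V.
V_DS = 0.879 V ≥ V_ov = 0.435 V, confirming saturation.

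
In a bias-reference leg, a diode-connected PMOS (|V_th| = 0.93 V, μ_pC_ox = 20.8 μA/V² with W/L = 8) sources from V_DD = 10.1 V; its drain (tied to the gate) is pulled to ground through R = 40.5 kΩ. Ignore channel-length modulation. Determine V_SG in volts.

With gate tied to drain, V_SG = V_SD ≥ V_SG − |V_th|, so the device is in saturation.
k_p = μ_pC_ox · (W/L) = 0.1664 mA/V².
KCL at the drain: ½ k_p (V_SG − |V_th|)² = (V_DD − V_SG)/R.
Let x = V_SG − 0.93. Then 3.37 x² + x − 9.17 = 0, giving x = 1.51 V (positive root), so V_SG = 2.44 V.
I_D = (V_DD − V_SG)/R = (10.1 − 2.44) / 40.5 = 0.189 mA.

V_SG = 2.44 V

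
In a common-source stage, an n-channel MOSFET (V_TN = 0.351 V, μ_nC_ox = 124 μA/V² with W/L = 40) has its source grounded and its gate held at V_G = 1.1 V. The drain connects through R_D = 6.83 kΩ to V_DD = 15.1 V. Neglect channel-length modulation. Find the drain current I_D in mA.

I_D = 1.39 mA

V_GS = V_G = 1.1 V, so V_ov = 1.1 − 0.351 = 0.749 V.
k_n = μ_nC_ox · (W/L) = 4.96 mA/V².
Assume saturation: I_D = ½ k_n V_ov² = 0.5 × 4.96 × 0.749² = 1.39 mA, giving V_DS = V_DD − I_D R_D = 15.1 − 1.39 × 6.83 = 5.6 V.
V_DS = 5.6 V ≥ V_ov = 0.749 V, confirming saturation.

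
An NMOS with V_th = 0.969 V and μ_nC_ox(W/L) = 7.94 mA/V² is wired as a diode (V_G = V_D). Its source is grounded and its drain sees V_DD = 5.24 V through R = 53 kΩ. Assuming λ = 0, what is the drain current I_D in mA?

With gate tied to drain, V_GS = V_DS ≥ V_GS − V_th, so the device is in saturation.
KCL at the drain: ½ k_n (V_GS − V_th)² = (V_DD − V_GS)/R.
Let x = V_GS − 0.969. Then 210 x² + x − 4.271 = 0, giving x = 0.14 V (positive root), so V_GS = 1.11 V.
I_D = (V_DD − V_GS)/R = (5.24 − 1.11) / 53 = 0.0779 mA.

I_D = 0.0779 mA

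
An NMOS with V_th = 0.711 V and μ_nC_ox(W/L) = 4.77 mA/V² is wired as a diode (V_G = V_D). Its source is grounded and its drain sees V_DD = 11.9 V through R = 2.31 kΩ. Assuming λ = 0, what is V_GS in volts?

V_GS = 2.05 V

With gate tied to drain, V_GS = V_DS ≥ V_GS − V_th, so the device is in saturation.
KCL at the drain: ½ k_n (V_GS − V_th)² = (V_DD − V_GS)/R.
Let x = V_GS − 0.711. Then 5.51 x² + x − 11.19 = 0, giving x = 1.34 V (positive root), so V_GS = 2.05 V.
I_D = (V_DD − V_GS)/R = (11.9 − 2.05) / 2.31 = 4.26 mA.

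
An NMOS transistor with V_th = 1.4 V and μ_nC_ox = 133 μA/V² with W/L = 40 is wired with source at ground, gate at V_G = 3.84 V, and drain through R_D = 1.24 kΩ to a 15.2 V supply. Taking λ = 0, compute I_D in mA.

I_D = 11.3 mA

V_GS = V_G = 3.84 V, so V_ov = 3.84 − 1.4 = 2.44 V.
k_n = μ_nC_ox · (W/L) = 5.32 mA/V².
Assume saturation: I_D = ½ k_n V_ov² = 0.5 × 5.32 × 2.44² = 15.8 mA, giving V_DS = V_DD − I_D R_D = 15.2 − 15.8 × 1.24 = -4.44 V.
But -4.44 V < V_ov = 2.44 V, so the device is actually in triode.
In triode I_D = k_n[V_ov V_DS − ½ V_DS²] and I_D = (V_DD − V_DS)/R_D. Equating: 3.3 V_DS² − 17.1 V_DS + 15.2 = 0, giving V_DS = 1.14 V (the root below V_ov).
I_D = (15.2 − 1.14) / 1.24 = 11.3 mA.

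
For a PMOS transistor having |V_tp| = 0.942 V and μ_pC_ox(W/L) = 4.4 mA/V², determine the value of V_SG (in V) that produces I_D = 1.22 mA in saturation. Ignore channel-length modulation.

In saturation I_D = ½ k_p (V_SG − |V_tp|)², so V_SG − |V_tp| = √(2 I_D / k_p) = √(2 × 1.22 / 4.4) = 0.745 V.
V_SG = 0.942 + 0.745 = 1.69 V.

V_SG = 1.69 V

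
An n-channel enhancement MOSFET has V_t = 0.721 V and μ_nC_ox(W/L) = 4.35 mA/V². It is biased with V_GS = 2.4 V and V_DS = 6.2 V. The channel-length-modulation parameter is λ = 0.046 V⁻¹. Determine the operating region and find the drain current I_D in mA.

Saturation; I_D = 7.88 mA

V_ov = V_GS − V_t = 2.4 − 0.721 = 1.68 V.
Since V_DS = 6.2 V ≥ V_ov = 1.68 V, the device is in saturation.
I_D = ½ k_n V_ov² (1 + λ V_DS) = 0.5 × 4.35 × 1.68² × (1 + 0.046 × 6.2) = 7.88 mA.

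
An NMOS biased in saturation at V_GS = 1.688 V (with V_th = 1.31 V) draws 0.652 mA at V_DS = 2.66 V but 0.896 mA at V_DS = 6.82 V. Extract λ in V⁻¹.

With V_GS fixed, I_D ∝ (1 + λ V_DS) in saturation, so I_D2/I_D1 = (1 + λ V_DS2)/(1 + λ V_DS1).
0.896/0.652 = 1.374 = (1 + 6.82 λ)/(1 + 2.66 λ).
Solving: λ (I_D1 V_DS2 − I_D2 V_DS1) = I_D2 − I_D1, so λ = (0.896 − 0.652) / (0.652 × 6.82 − 0.896 × 2.66) = 0.244 / 2.06 = 0.118 V⁻¹.

λ = 0.118 V⁻¹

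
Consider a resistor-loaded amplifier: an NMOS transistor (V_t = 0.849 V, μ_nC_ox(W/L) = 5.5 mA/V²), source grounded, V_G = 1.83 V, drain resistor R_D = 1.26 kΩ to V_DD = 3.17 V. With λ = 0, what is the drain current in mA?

I_D = 2.09 mA

V_GS = V_G = 1.83 V, so V_ov = 1.83 − 0.849 = 0.981 V.
Assume saturation: I_D = ½ k_n V_ov² = 0.5 × 5.5 × 0.981² = 2.65 mA, giving V_DS = V_DD − I_D R_D = 3.17 − 2.65 × 1.26 = -0.165 V.
But -0.165 V < V_ov = 0.981 V, so the device is actually in triode.
In triode I_D = k_n[V_ov V_DS − ½ V_DS²] and I_D = (V_DD − V_DS)/R_D. Equating: 3.46 V_DS² − 7.798 V_DS + 3.17 = 0, giving V_DS = 0.532 V (the root below V_ov).
I_D = (3.17 − 0.532) / 1.26 = 2.09 mA.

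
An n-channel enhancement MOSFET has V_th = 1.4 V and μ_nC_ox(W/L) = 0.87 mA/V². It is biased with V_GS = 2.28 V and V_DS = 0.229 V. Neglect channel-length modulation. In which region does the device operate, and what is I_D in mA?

Triode; I_D = 0.153 mA

V_ov = V_GS − V_th = 2.28 − 1.4 = 0.88 V.
Since V_DS = 0.229 V < V_ov = 0.88 V, the device is in the triode region.
I_D = k_n [V_ov · V_DS − ½ V_DS²] = 0.87 × [0.88 × 0.229 − 0.5 × 0.229²] = 0.153 mA.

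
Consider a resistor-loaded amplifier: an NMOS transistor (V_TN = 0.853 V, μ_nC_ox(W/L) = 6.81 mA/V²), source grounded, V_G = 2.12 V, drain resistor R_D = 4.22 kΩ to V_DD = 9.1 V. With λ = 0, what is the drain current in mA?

V_GS = V_G = 2.12 V, so V_ov = 2.12 − 0.853 = 1.27 V.
Assume saturation: I_D = ½ k_n V_ov² = 0.5 × 6.81 × 1.27² = 5.47 mA, giving V_DS = V_DD − I_D R_D = 9.1 − 5.47 × 4.22 = -14 V.
But -14 V < V_ov = 1.27 V, so the device is actually in triode.
In triode I_D = k_n[V_ov V_DS − ½ V_DS²] and I_D = (V_DD − V_DS)/R_D. Equating: 14.4 V_DS² − 37.41 V_DS + 9.1 = 0, giving V_DS = 0.272 V (the root below V_ov).
I_D = (9.1 − 0.272) / 4.22 = 2.09 mA.

I_D = 2.09 mA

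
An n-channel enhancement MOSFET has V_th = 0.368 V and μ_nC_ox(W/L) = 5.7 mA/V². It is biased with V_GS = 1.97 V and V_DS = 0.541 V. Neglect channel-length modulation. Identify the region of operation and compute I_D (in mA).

Triode; I_D = 4.11 mA

V_ov = V_GS − V_th = 1.97 − 0.368 = 1.6 V.
Since V_DS = 0.541 V < V_ov = 1.6 V, the device is in the triode region.
I_D = k_n [V_ov · V_DS − ½ V_DS²] = 5.7 × [1.6 × 0.541 − 0.5 × 0.541²] = 4.11 mA.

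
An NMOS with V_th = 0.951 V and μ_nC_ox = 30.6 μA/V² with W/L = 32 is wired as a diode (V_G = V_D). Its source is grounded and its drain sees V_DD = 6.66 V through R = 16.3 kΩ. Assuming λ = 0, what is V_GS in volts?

With gate tied to drain, V_GS = V_DS ≥ V_GS − V_th, so the device is in saturation.
k_n = μ_nC_ox · (W/L) = 0.9792 mA/V².
KCL at the drain: ½ k_n (V_GS − V_th)² = (V_DD − V_GS)/R.
Let x = V_GS − 0.951. Then 7.98 x² + x − 5.709 = 0, giving x = 0.785 V (positive root), so V_GS = 1.74 V.
I_D = (V_DD − V_GS)/R = (6.66 − 1.74) / 16.3 = 0.302 mA.

V_GS = 1.74 V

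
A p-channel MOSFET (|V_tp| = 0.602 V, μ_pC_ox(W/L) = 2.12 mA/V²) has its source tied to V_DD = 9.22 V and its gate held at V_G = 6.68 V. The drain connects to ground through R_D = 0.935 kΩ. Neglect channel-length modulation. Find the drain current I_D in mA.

I_D = 3.98 mA

V_SG = V_DD − V_G = 9.22 − 6.68 = 2.54 V, so V_ov = 2.54 − 0.602 = 1.94 V.
Assume saturation: I_D = ½ k_p V_ov² = 0.5 × 2.12 × 1.94² = 3.98 mA, giving V_SD = V_DD − I_D R_D = 9.22 − 3.98 × 0.935 = 5.5 V.
V_SD = 5.5 V ≥ V_ov = 1.94 V, confirming saturation.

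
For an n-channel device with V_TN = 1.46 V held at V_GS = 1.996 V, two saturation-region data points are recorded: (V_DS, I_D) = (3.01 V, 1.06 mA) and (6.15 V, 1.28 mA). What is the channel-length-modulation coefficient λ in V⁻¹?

With V_GS fixed, I_D ∝ (1 + λ V_DS) in saturation, so I_D2/I_D1 = (1 + λ V_DS2)/(1 + λ V_DS1).
1.28/1.06 = 1.208 = (1 + 6.15 λ)/(1 + 3.01 λ).
Solving: λ (I_D1 V_DS2 − I_D2 V_DS1) = I_D2 − I_D1, so λ = (1.28 − 1.06) / (1.06 × 6.15 − 1.28 × 3.01) = 0.22 / 2.67 = 0.0825 V⁻¹.

λ = 0.0825 V⁻¹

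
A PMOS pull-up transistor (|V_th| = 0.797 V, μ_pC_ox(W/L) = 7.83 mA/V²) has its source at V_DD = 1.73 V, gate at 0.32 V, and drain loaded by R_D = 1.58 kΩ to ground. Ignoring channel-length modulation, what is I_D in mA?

V_SG = V_DD − V_G = 1.73 − 0.32 = 1.41 V, so V_ov = 1.41 − 0.797 = 0.613 V.
Assume saturation: I_D = ½ k_p V_ov² = 0.5 × 7.83 × 0.613² = 1.47 mA, giving V_SD = V_DD − I_D R_D = 1.73 − 1.47 × 1.58 = -0.594 V.
But -0.594 V < V_ov = 0.613 V, so the device is actually in triode.
In triode I_D = k_p[V_ov V_SD − ½ V_SD²] and I_D = (V_DD − V_SD)/R_D. Equating: 6.19 V_SD² − 8.584 V_SD + 1.73 = 0, giving V_SD = 0.245 V (the root below V_ov).
I_D = (1.73 − 0.245) / 1.58 = 0.94 mA.

I_D = 0.940 mA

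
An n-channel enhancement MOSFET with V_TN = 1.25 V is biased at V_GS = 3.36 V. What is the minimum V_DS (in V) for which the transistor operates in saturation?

The boundary between triode and saturation is V_DS = V_GS − V_TN = V_ov.
V_ov = 3.36 − 1.25 = 2.11 V.

V_DS,sat = 2.11 V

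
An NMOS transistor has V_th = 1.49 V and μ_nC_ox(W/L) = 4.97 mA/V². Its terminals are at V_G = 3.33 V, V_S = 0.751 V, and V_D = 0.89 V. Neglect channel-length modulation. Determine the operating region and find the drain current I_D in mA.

Triode; I_D = 0.704 mA

V_GS = V_G − V_S = 3.33 − 0.751 = 2.58 V; V_DS = V_D − V_S = 0.89 − 0.751 = 0.139 V.
V_ov = V_GS − V_th = 2.58 − 1.49 = 1.09 V.
Since V_DS = 0.139 V < V_ov = 1.09 V, the device is in the triode region.
I_D = k_n [V_ov · V_DS − ½ V_DS²] = 4.97 × [1.09 × 0.139 − 0.5 × 0.139²] = 0.704 mA.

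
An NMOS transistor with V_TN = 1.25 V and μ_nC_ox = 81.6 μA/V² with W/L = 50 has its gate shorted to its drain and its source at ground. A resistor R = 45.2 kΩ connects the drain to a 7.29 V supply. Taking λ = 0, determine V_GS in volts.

With gate tied to drain, V_GS = V_DS ≥ V_GS − V_TN, so the device is in saturation.
k_n = μ_nC_ox · (W/L) = 4.08 mA/V².
KCL at the drain: ½ k_n (V_GS − V_TN)² = (V_DD − V_GS)/R.
Let x = V_GS − 1.25. Then 92.2 x² + x − 6.04 = 0, giving x = 0.251 V (positive root), so V_GS = 1.5 V.
I_D = (V_DD − V_GS)/R = (7.29 − 1.5) / 45.2 = 0.128 mA.

V_GS = 1.50 V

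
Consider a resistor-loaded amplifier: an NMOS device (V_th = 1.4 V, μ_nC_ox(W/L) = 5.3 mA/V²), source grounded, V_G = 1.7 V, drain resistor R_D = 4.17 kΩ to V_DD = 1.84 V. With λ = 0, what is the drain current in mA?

V_GS = V_G = 1.7 V, so V_ov = 1.7 − 1.4 = 0.3 V.
Assume saturation: I_D = ½ k_n V_ov² = 0.5 × 5.3 × 0.3² = 0.239 mA, giving V_DS = V_DD − I_D R_D = 1.84 − 0.239 × 4.17 = 0.845 V.
V_DS = 0.845 V ≥ V_ov = 0.3 V, confirming saturation.

I_D = 0.239 mA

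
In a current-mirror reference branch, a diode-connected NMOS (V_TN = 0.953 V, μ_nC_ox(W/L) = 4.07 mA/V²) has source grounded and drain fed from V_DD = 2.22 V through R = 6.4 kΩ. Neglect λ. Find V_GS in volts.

With gate tied to drain, V_GS = V_DS ≥ V_GS − V_TN, so the device is in saturation.
KCL at the drain: ½ k_n (V_GS − V_TN)² = (V_DD − V_GS)/R.
Let x = V_GS − 0.953. Then 13 x² + x − 1.267 = 0, giving x = 0.276 V (positive root), so V_GS = 1.23 V.
I_D = (V_DD − V_GS)/R = (2.22 − 1.23) / 6.4 = 0.155 mA.

V_GS = 1.23 V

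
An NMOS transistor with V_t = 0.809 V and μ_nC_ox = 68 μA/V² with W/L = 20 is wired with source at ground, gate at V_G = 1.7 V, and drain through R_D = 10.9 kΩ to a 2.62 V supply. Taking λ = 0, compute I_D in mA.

I_D = 0.221 mA

V_GS = V_G = 1.7 V, so V_ov = 1.7 − 0.809 = 0.891 V.
k_n = μ_nC_ox · (W/L) = 1.36 mA/V².
Assume saturation: I_D = ½ k_n V_ov² = 0.5 × 1.36 × 0.891² = 0.54 mA, giving V_DS = V_DD − I_D R_D = 2.62 − 0.54 × 10.9 = -3.26 V.
But -3.26 V < V_ov = 0.891 V, so the device is actually in triode.
In triode I_D = k_n[V_ov V_DS − ½ V_DS²] and I_D = (V_DD − V_DS)/R_D. Equating: 7.41 V_DS² − 14.21 V_DS + 2.62 = 0, giving V_DS = 0.207 V (the root below V_ov).
I_D = (2.62 − 0.207) / 10.9 = 0.221 mA.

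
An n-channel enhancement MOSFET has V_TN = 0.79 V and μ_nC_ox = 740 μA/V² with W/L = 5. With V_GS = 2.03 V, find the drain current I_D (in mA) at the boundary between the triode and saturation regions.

I_D = 2.84 mA

At the boundary V_DS = V_ov = V_GS − V_TN = 2.03 − 0.79 = 1.24 V.
k_n = μ_nC_ox · (W/L) = 3.7 mA/V².
I_D = ½ k_n V_ov² = 0.5 × 3.7 × 1.24² = 2.84 mA.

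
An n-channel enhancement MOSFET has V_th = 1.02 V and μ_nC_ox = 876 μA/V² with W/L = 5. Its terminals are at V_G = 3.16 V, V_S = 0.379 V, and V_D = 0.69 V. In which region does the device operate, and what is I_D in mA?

V_GS = V_G − V_S = 3.16 − 0.379 = 2.78 V; V_DS = V_D − V_S = 0.69 − 0.379 = 0.311 V.
k_n = μ_nC_ox · (W/L) = 4.38 mA/V².
V_ov = V_GS − V_th = 2.78 − 1.02 = 1.76 V.
Since V_DS = 0.311 V < V_ov = 1.76 V, the device is in the triode region.
I_D = k_n [V_ov · V_DS − ½ V_DS²] = 4.38 × [1.76 × 0.311 − 0.5 × 0.311²] = 2.19 mA.

Triode; I_D = 2.19 mA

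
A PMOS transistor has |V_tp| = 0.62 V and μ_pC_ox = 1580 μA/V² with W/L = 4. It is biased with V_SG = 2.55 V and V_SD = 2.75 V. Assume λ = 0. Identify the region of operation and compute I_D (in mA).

Saturation; I_D = 11.8 mA

k_p = μ_pC_ox · (W/L) = 6.32 mA/V².
V_ov = V_SG − |V_tp| = 2.55 − 0.62 = 1.93 V.
Since V_SD = 2.75 V ≥ V_ov = 1.93 V, the device is in saturation.
I_D = ½ k_p V_ov² = 0.5 × 6.32 × 1.93² = 11.8 mA.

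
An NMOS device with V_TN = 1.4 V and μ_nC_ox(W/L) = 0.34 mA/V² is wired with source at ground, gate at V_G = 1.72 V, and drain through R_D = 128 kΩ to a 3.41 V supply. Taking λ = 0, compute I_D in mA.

V_GS = V_G = 1.72 V, so V_ov = 1.72 − 1.4 = 0.32 V.
Assume saturation: I_D = ½ k_n V_ov² = 0.5 × 0.34 × 0.32² = 0.0174 mA, giving V_DS = V_DD − I_D R_D = 3.41 − 0.0174 × 128 = 1.18 V.
V_DS = 1.18 V ≥ V_ov = 0.32 V, confirming saturation.

I_D = 0.0174 mA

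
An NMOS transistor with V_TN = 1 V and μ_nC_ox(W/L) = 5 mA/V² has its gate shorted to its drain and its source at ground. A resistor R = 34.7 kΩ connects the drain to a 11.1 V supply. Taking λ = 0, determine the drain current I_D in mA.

I_D = 0.281 mA

With gate tied to drain, V_GS = V_DS ≥ V_GS − V_TN, so the device is in saturation.
KCL at the drain: ½ k_n (V_GS − V_TN)² = (V_DD − V_GS)/R.
Let x = V_GS − 1. Then 86.8 x² + x − 10.1 = 0, giving x = 0.335 V (positive root), so V_GS = 1.34 V.
I_D = (V_DD − V_GS)/R = (11.1 − 1.34) / 34.7 = 0.281 mA.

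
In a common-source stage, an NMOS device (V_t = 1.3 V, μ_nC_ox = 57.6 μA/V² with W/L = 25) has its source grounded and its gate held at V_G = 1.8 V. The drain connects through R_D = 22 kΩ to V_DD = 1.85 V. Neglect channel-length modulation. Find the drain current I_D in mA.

V_GS = V_G = 1.8 V, so V_ov = 1.8 − 1.3 = 0.5 V.
k_n = μ_nC_ox · (W/L) = 1.44 mA/V².
Assume saturation: I_D = ½ k_n V_ov² = 0.5 × 1.44 × 0.5² = 0.18 mA, giving V_DS = V_DD − I_D R_D = 1.85 − 0.18 × 22 = -2.11 V.
But -2.11 V < V_ov = 0.5 V, so the device is actually in triode.
In triode I_D = k_n[V_ov V_DS − ½ V_DS²] and I_D = (V_DD − V_DS)/R_D. Equating: 15.8 V_DS² − 16.84 V_DS + 1.85 = 0, giving V_DS = 0.124 V (the root below V_ov).
I_D = (1.85 − 0.124) / 22 = 0.0784 mA.

I_D = 0.0784 mA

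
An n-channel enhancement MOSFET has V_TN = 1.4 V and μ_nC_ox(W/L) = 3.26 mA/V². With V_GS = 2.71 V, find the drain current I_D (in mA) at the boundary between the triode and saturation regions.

At the boundary V_DS = V_ov = V_GS − V_TN = 2.71 − 1.4 = 1.31 V.
I_D = ½ k_n V_ov² = 0.5 × 3.26 × 1.31² = 2.8 mA.

I_D = 2.80 mA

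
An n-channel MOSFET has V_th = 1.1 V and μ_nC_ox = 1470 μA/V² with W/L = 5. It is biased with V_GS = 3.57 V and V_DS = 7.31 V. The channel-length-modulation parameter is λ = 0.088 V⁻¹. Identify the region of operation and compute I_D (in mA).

Saturation; I_D = 36.8 mA

k_n = μ_nC_ox · (W/L) = 7.35 mA/V².
V_ov = V_GS − V_th = 3.57 − 1.1 = 2.47 V.
Since V_DS = 7.31 V ≥ V_ov = 2.47 V, the device is in saturation.
I_D = ½ k_n V_ov² (1 + λ V_DS) = 0.5 × 7.35 × 2.47² × (1 + 0.088 × 7.31) = 36.8 mA.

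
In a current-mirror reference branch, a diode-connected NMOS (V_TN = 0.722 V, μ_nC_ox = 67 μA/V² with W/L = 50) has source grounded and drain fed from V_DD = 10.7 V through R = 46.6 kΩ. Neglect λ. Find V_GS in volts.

With gate tied to drain, V_GS = V_DS ≥ V_GS − V_TN, so the device is in saturation.
k_n = μ_nC_ox · (W/L) = 3.35 mA/V².
KCL at the drain: ½ k_n (V_GS − V_TN)² = (V_DD − V_GS)/R.
Let x = V_GS − 0.722. Then 78.1 x² + x − 9.978 = 0, giving x = 0.351 V (positive root), so V_GS = 1.07 V.
I_D = (V_DD − V_GS)/R = (10.7 − 1.07) / 46.6 = 0.207 mA.

V_GS = 1.07 V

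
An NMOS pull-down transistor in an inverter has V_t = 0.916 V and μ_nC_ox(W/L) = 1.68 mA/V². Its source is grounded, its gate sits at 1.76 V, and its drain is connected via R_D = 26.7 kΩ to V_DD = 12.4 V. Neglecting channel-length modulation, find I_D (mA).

V_GS = V_G = 1.76 V, so V_ov = 1.76 − 0.916 = 0.844 V.
Assume saturation: I_D = ½ k_n V_ov² = 0.5 × 1.68 × 0.844² = 0.598 mA, giving V_DS = V_DD − I_D R_D = 12.4 − 0.598 × 26.7 = -3.58 V.
But -3.58 V < V_ov = 0.844 V, so the device is actually in triode.
In triode I_D = k_n[V_ov V_DS − ½ V_DS²] and I_D = (V_DD − V_DS)/R_D. Equating: 22.4 V_DS² − 38.86 V_DS + 12.4 = 0, giving V_DS = 0.422 V (the root below V_ov).
I_D = (12.4 − 0.422) / 26.7 = 0.449 mA.

I_D = 0.449 mA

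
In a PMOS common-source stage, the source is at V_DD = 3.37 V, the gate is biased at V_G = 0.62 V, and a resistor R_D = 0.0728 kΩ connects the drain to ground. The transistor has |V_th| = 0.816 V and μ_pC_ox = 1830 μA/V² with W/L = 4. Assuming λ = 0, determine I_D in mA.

I_D = 13.7 mA

V_SG = V_DD − V_G = 3.37 − 0.62 = 2.75 V, so V_ov = 2.75 − 0.816 = 1.93 V.
k_p = μ_pC_ox · (W/L) = 7.32 mA/V².
Assume saturation: I_D = ½ k_p V_ov² = 0.5 × 7.32 × 1.93² = 13.7 mA, giving V_SD = V_DD − I_D R_D = 3.37 − 13.7 × 0.0728 = 2.37 V.
V_SD = 2.37 V ≥ V_ov = 1.93 V, confirming saturation.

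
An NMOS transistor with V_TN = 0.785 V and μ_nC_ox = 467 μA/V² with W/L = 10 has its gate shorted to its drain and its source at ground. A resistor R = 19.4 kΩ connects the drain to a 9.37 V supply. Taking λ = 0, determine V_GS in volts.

V_GS = 1.21 V

With gate tied to drain, V_GS = V_DS ≥ V_GS − V_TN, so the device is in saturation.
k_n = μ_nC_ox · (W/L) = 4.67 mA/V².
KCL at the drain: ½ k_n (V_GS − V_TN)² = (V_DD − V_GS)/R.
Let x = V_GS − 0.785. Then 45.3 x² + x − 8.585 = 0, giving x = 0.424 V (positive root), so V_GS = 1.21 V.
I_D = (V_DD − V_GS)/R = (9.37 − 1.21) / 19.4 = 0.421 mA.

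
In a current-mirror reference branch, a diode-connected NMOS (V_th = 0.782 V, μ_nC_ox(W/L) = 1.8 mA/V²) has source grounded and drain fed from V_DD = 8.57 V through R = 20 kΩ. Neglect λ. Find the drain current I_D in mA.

I_D = 0.358 mA

With gate tied to drain, V_GS = V_DS ≥ V_GS − V_th, so the device is in saturation.
KCL at the drain: ½ k_n (V_GS − V_th)² = (V_DD − V_GS)/R.
Let x = V_GS − 0.782. Then 18 x² + x − 7.788 = 0, giving x = 0.631 V (positive root), so V_GS = 1.41 V.
I_D = (V_DD − V_GS)/R = (8.57 − 1.41) / 20 = 0.358 mA.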